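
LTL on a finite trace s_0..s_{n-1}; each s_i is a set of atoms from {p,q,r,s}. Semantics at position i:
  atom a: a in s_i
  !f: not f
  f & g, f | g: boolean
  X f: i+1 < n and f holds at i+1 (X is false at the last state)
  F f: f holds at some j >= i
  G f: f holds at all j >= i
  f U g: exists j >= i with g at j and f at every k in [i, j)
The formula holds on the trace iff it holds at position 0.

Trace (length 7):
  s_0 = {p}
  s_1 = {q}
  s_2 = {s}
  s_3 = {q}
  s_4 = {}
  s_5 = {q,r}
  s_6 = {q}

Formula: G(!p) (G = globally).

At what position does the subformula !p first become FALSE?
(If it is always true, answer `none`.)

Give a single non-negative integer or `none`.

s_0={p}: !p=False p=True
s_1={q}: !p=True p=False
s_2={s}: !p=True p=False
s_3={q}: !p=True p=False
s_4={}: !p=True p=False
s_5={q,r}: !p=True p=False
s_6={q}: !p=True p=False
G(!p) holds globally = False
First violation at position 0.

Answer: 0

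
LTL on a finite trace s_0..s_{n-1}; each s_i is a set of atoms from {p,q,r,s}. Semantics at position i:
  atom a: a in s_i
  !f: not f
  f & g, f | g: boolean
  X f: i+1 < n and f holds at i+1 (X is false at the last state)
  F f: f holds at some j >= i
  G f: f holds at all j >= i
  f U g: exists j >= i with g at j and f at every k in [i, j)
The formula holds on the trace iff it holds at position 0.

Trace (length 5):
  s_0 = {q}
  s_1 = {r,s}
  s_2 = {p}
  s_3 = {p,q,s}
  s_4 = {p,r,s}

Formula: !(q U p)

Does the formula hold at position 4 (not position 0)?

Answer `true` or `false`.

Answer: false

Derivation:
s_0={q}: !(q U p)=True (q U p)=False q=True p=False
s_1={r,s}: !(q U p)=True (q U p)=False q=False p=False
s_2={p}: !(q U p)=False (q U p)=True q=False p=True
s_3={p,q,s}: !(q U p)=False (q U p)=True q=True p=True
s_4={p,r,s}: !(q U p)=False (q U p)=True q=False p=True
Evaluating at position 4: result = False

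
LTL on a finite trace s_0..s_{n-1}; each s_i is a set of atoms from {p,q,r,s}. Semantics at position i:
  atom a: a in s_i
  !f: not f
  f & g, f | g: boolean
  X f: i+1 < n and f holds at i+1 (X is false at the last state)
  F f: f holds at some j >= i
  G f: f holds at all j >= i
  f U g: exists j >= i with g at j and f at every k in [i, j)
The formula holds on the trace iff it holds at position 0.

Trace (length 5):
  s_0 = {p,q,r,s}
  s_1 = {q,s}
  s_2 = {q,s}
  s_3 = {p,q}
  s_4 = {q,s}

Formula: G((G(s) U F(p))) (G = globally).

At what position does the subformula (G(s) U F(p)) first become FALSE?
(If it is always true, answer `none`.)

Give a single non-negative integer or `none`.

Answer: 4

Derivation:
s_0={p,q,r,s}: (G(s) U F(p))=True G(s)=False s=True F(p)=True p=True
s_1={q,s}: (G(s) U F(p))=True G(s)=False s=True F(p)=True p=False
s_2={q,s}: (G(s) U F(p))=True G(s)=False s=True F(p)=True p=False
s_3={p,q}: (G(s) U F(p))=True G(s)=False s=False F(p)=True p=True
s_4={q,s}: (G(s) U F(p))=False G(s)=True s=True F(p)=False p=False
G((G(s) U F(p))) holds globally = False
First violation at position 4.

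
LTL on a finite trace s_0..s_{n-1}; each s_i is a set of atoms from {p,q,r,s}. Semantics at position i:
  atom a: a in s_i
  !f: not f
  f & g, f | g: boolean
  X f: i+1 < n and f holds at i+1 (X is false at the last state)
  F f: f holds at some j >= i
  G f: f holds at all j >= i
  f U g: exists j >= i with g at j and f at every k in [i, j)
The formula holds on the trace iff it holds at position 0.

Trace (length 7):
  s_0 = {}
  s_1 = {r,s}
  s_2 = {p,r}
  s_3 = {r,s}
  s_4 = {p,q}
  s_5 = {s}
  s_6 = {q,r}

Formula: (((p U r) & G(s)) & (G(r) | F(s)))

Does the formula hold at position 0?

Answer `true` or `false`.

s_0={}: (((p U r) & G(s)) & (G(r) | F(s)))=False ((p U r) & G(s))=False (p U r)=False p=False r=False G(s)=False s=False (G(r) | F(s))=True G(r)=False F(s)=True
s_1={r,s}: (((p U r) & G(s)) & (G(r) | F(s)))=False ((p U r) & G(s))=False (p U r)=True p=False r=True G(s)=False s=True (G(r) | F(s))=True G(r)=False F(s)=True
s_2={p,r}: (((p U r) & G(s)) & (G(r) | F(s)))=False ((p U r) & G(s))=False (p U r)=True p=True r=True G(s)=False s=False (G(r) | F(s))=True G(r)=False F(s)=True
s_3={r,s}: (((p U r) & G(s)) & (G(r) | F(s)))=False ((p U r) & G(s))=False (p U r)=True p=False r=True G(s)=False s=True (G(r) | F(s))=True G(r)=False F(s)=True
s_4={p,q}: (((p U r) & G(s)) & (G(r) | F(s)))=False ((p U r) & G(s))=False (p U r)=False p=True r=False G(s)=False s=False (G(r) | F(s))=True G(r)=False F(s)=True
s_5={s}: (((p U r) & G(s)) & (G(r) | F(s)))=False ((p U r) & G(s))=False (p U r)=False p=False r=False G(s)=False s=True (G(r) | F(s))=True G(r)=False F(s)=True
s_6={q,r}: (((p U r) & G(s)) & (G(r) | F(s)))=False ((p U r) & G(s))=False (p U r)=True p=False r=True G(s)=False s=False (G(r) | F(s))=True G(r)=True F(s)=False

Answer: false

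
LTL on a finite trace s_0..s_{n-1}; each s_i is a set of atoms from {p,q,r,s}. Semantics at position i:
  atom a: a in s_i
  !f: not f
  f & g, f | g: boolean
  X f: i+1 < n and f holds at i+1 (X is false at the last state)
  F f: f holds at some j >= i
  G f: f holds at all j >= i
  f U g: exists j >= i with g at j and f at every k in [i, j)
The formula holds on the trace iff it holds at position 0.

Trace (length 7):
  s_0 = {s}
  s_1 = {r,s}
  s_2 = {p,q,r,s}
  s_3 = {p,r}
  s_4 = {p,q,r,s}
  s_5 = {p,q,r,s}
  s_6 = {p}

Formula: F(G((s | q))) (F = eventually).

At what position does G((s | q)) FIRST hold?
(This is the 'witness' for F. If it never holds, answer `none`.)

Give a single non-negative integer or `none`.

s_0={s}: G((s | q))=False (s | q)=True s=True q=False
s_1={r,s}: G((s | q))=False (s | q)=True s=True q=False
s_2={p,q,r,s}: G((s | q))=False (s | q)=True s=True q=True
s_3={p,r}: G((s | q))=False (s | q)=False s=False q=False
s_4={p,q,r,s}: G((s | q))=False (s | q)=True s=True q=True
s_5={p,q,r,s}: G((s | q))=False (s | q)=True s=True q=True
s_6={p}: G((s | q))=False (s | q)=False s=False q=False
F(G((s | q))) does not hold (no witness exists).

Answer: none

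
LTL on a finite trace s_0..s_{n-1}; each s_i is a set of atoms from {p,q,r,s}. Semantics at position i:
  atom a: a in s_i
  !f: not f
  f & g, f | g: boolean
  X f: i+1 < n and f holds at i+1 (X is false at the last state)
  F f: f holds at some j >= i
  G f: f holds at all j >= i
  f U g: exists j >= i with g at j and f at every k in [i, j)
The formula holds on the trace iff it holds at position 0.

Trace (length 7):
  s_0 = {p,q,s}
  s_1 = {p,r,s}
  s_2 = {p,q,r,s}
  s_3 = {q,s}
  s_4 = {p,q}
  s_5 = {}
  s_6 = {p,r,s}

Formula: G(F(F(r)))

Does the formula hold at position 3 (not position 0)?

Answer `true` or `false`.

s_0={p,q,s}: G(F(F(r)))=True F(F(r))=True F(r)=True r=False
s_1={p,r,s}: G(F(F(r)))=True F(F(r))=True F(r)=True r=True
s_2={p,q,r,s}: G(F(F(r)))=True F(F(r))=True F(r)=True r=True
s_3={q,s}: G(F(F(r)))=True F(F(r))=True F(r)=True r=False
s_4={p,q}: G(F(F(r)))=True F(F(r))=True F(r)=True r=False
s_5={}: G(F(F(r)))=True F(F(r))=True F(r)=True r=False
s_6={p,r,s}: G(F(F(r)))=True F(F(r))=True F(r)=True r=True
Evaluating at position 3: result = True

Answer: true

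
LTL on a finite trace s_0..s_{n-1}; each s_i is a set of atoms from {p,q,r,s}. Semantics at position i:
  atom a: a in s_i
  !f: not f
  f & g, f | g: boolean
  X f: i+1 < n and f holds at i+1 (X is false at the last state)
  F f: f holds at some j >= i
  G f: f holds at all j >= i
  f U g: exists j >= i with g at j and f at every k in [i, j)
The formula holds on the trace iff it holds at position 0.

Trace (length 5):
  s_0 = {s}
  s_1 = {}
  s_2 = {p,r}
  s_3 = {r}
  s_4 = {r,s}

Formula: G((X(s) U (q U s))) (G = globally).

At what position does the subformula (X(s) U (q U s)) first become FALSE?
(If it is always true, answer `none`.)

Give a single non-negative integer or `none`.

Answer: 1

Derivation:
s_0={s}: (X(s) U (q U s))=True X(s)=False s=True (q U s)=True q=False
s_1={}: (X(s) U (q U s))=False X(s)=False s=False (q U s)=False q=False
s_2={p,r}: (X(s) U (q U s))=False X(s)=False s=False (q U s)=False q=False
s_3={r}: (X(s) U (q U s))=True X(s)=True s=False (q U s)=False q=False
s_4={r,s}: (X(s) U (q U s))=True X(s)=False s=True (q U s)=True q=False
G((X(s) U (q U s))) holds globally = False
First violation at position 1.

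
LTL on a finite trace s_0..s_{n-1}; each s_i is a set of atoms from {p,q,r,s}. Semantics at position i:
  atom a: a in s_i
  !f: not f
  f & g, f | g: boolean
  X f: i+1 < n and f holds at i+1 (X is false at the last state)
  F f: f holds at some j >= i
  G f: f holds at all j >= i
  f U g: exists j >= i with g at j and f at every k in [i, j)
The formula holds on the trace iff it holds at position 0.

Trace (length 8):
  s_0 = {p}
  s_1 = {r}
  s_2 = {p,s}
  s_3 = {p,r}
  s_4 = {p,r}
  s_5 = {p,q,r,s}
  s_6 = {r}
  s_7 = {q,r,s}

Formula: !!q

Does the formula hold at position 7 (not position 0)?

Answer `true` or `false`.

s_0={p}: !!q=False !q=True q=False
s_1={r}: !!q=False !q=True q=False
s_2={p,s}: !!q=False !q=True q=False
s_3={p,r}: !!q=False !q=True q=False
s_4={p,r}: !!q=False !q=True q=False
s_5={p,q,r,s}: !!q=True !q=False q=True
s_6={r}: !!q=False !q=True q=False
s_7={q,r,s}: !!q=True !q=False q=True
Evaluating at position 7: result = True

Answer: true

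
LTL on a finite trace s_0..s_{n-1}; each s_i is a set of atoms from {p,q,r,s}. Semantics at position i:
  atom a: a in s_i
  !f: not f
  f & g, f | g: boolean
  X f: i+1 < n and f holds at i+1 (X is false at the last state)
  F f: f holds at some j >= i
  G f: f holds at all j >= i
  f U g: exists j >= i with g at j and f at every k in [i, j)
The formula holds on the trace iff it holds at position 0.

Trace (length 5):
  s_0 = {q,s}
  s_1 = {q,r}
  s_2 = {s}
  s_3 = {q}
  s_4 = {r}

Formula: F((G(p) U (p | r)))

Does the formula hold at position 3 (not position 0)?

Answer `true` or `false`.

s_0={q,s}: F((G(p) U (p | r)))=True (G(p) U (p | r))=False G(p)=False p=False (p | r)=False r=False
s_1={q,r}: F((G(p) U (p | r)))=True (G(p) U (p | r))=True G(p)=False p=False (p | r)=True r=True
s_2={s}: F((G(p) U (p | r)))=True (G(p) U (p | r))=False G(p)=False p=False (p | r)=False r=False
s_3={q}: F((G(p) U (p | r)))=True (G(p) U (p | r))=False G(p)=False p=False (p | r)=False r=False
s_4={r}: F((G(p) U (p | r)))=True (G(p) U (p | r))=True G(p)=False p=False (p | r)=True r=True
Evaluating at position 3: result = True

Answer: true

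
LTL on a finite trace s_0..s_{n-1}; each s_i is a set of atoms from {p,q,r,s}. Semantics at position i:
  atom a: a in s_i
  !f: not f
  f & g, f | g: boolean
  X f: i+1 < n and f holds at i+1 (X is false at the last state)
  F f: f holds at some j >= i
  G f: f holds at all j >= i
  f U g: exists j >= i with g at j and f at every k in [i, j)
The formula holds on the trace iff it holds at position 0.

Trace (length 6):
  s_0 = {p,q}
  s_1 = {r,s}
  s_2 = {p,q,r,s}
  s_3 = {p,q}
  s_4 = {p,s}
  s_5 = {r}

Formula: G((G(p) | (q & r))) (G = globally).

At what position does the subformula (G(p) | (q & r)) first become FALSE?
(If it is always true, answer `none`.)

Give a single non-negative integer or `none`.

Answer: 0

Derivation:
s_0={p,q}: (G(p) | (q & r))=False G(p)=False p=True (q & r)=False q=True r=False
s_1={r,s}: (G(p) | (q & r))=False G(p)=False p=False (q & r)=False q=False r=True
s_2={p,q,r,s}: (G(p) | (q & r))=True G(p)=False p=True (q & r)=True q=True r=True
s_3={p,q}: (G(p) | (q & r))=False G(p)=False p=True (q & r)=False q=True r=False
s_4={p,s}: (G(p) | (q & r))=False G(p)=False p=True (q & r)=False q=False r=False
s_5={r}: (G(p) | (q & r))=False G(p)=False p=False (q & r)=False q=False r=True
G((G(p) | (q & r))) holds globally = False
First violation at position 0.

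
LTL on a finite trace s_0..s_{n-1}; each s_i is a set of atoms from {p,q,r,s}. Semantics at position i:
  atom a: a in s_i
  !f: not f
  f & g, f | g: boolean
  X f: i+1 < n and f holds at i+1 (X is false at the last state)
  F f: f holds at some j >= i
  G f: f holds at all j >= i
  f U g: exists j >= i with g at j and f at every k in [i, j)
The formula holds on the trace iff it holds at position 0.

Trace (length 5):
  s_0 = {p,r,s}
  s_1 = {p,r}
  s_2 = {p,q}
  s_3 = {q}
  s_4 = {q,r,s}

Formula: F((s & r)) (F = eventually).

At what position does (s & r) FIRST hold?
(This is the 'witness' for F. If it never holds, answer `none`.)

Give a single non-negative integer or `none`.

s_0={p,r,s}: (s & r)=True s=True r=True
s_1={p,r}: (s & r)=False s=False r=True
s_2={p,q}: (s & r)=False s=False r=False
s_3={q}: (s & r)=False s=False r=False
s_4={q,r,s}: (s & r)=True s=True r=True
F((s & r)) holds; first witness at position 0.

Answer: 0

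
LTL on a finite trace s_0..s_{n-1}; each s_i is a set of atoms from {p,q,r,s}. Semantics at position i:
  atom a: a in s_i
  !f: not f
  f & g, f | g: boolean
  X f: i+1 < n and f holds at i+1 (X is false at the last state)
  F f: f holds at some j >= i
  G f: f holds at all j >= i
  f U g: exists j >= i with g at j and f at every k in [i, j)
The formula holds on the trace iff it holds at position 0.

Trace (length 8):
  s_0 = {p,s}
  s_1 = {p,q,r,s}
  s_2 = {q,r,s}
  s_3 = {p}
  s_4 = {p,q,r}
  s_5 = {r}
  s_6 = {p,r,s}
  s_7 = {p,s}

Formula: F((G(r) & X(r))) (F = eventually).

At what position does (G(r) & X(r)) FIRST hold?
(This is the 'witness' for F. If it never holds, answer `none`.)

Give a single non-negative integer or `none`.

Answer: none

Derivation:
s_0={p,s}: (G(r) & X(r))=False G(r)=False r=False X(r)=True
s_1={p,q,r,s}: (G(r) & X(r))=False G(r)=False r=True X(r)=True
s_2={q,r,s}: (G(r) & X(r))=False G(r)=False r=True X(r)=False
s_3={p}: (G(r) & X(r))=False G(r)=False r=False X(r)=True
s_4={p,q,r}: (G(r) & X(r))=False G(r)=False r=True X(r)=True
s_5={r}: (G(r) & X(r))=False G(r)=False r=True X(r)=True
s_6={p,r,s}: (G(r) & X(r))=False G(r)=False r=True X(r)=False
s_7={p,s}: (G(r) & X(r))=False G(r)=False r=False X(r)=False
F((G(r) & X(r))) does not hold (no witness exists).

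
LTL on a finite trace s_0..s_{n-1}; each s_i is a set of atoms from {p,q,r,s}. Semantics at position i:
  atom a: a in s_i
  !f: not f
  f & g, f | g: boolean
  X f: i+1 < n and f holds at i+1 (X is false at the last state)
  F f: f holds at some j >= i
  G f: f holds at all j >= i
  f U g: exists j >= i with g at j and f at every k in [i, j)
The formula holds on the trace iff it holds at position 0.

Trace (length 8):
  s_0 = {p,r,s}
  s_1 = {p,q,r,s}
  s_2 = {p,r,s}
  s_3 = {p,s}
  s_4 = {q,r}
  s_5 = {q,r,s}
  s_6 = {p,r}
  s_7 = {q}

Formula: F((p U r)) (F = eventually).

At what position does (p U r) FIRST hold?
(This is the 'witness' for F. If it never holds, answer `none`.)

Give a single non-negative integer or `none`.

s_0={p,r,s}: (p U r)=True p=True r=True
s_1={p,q,r,s}: (p U r)=True p=True r=True
s_2={p,r,s}: (p U r)=True p=True r=True
s_3={p,s}: (p U r)=True p=True r=False
s_4={q,r}: (p U r)=True p=False r=True
s_5={q,r,s}: (p U r)=True p=False r=True
s_6={p,r}: (p U r)=True p=True r=True
s_7={q}: (p U r)=False p=False r=False
F((p U r)) holds; first witness at position 0.

Answer: 0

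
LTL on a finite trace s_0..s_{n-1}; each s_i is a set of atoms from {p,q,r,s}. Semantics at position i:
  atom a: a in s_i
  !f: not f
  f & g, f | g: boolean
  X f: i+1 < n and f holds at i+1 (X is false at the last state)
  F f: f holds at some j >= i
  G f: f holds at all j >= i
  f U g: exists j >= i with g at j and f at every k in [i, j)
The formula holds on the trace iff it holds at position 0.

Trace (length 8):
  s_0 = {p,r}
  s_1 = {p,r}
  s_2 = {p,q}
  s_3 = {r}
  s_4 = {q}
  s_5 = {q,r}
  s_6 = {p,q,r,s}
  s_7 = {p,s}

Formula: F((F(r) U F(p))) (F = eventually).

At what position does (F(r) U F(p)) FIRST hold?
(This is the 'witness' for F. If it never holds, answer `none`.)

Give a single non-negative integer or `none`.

Answer: 0

Derivation:
s_0={p,r}: (F(r) U F(p))=True F(r)=True r=True F(p)=True p=True
s_1={p,r}: (F(r) U F(p))=True F(r)=True r=True F(p)=True p=True
s_2={p,q}: (F(r) U F(p))=True F(r)=True r=False F(p)=True p=True
s_3={r}: (F(r) U F(p))=True F(r)=True r=True F(p)=True p=False
s_4={q}: (F(r) U F(p))=True F(r)=True r=False F(p)=True p=False
s_5={q,r}: (F(r) U F(p))=True F(r)=True r=True F(p)=True p=False
s_6={p,q,r,s}: (F(r) U F(p))=True F(r)=True r=True F(p)=True p=True
s_7={p,s}: (F(r) U F(p))=True F(r)=False r=False F(p)=True p=True
F((F(r) U F(p))) holds; first witness at position 0.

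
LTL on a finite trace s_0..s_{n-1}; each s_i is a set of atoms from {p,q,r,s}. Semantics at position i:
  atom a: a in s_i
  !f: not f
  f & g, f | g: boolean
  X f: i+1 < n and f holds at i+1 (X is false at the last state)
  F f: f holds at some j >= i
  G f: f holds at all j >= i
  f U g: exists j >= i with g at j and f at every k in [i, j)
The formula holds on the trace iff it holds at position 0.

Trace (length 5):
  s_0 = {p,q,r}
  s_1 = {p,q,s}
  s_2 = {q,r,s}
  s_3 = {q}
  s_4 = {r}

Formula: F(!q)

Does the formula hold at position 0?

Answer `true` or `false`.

Answer: true

Derivation:
s_0={p,q,r}: F(!q)=True !q=False q=True
s_1={p,q,s}: F(!q)=True !q=False q=True
s_2={q,r,s}: F(!q)=True !q=False q=True
s_3={q}: F(!q)=True !q=False q=True
s_4={r}: F(!q)=True !q=True q=False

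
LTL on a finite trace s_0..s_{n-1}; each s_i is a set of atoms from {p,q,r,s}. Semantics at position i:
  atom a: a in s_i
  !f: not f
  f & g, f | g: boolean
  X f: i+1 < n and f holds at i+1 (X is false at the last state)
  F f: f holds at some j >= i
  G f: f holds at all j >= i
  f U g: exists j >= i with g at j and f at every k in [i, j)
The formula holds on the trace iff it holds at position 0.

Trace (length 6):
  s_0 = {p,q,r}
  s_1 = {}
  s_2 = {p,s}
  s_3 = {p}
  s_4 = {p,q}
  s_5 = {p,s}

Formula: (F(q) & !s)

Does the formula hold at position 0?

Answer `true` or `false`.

Answer: true

Derivation:
s_0={p,q,r}: (F(q) & !s)=True F(q)=True q=True !s=True s=False
s_1={}: (F(q) & !s)=True F(q)=True q=False !s=True s=False
s_2={p,s}: (F(q) & !s)=False F(q)=True q=False !s=False s=True
s_3={p}: (F(q) & !s)=True F(q)=True q=False !s=True s=False
s_4={p,q}: (F(q) & !s)=True F(q)=True q=True !s=True s=False
s_5={p,s}: (F(q) & !s)=False F(q)=False q=False !s=False s=True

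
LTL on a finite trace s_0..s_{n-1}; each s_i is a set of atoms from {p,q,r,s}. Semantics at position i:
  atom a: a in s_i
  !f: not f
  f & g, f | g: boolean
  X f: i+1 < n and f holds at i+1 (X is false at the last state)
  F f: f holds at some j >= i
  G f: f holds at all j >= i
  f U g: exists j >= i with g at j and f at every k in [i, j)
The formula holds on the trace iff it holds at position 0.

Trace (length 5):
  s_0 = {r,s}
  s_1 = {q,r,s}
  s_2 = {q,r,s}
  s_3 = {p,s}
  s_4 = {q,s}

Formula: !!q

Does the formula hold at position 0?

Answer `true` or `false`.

Answer: false

Derivation:
s_0={r,s}: !!q=False !q=True q=False
s_1={q,r,s}: !!q=True !q=False q=True
s_2={q,r,s}: !!q=True !q=False q=True
s_3={p,s}: !!q=False !q=True q=False
s_4={q,s}: !!q=True !q=False q=True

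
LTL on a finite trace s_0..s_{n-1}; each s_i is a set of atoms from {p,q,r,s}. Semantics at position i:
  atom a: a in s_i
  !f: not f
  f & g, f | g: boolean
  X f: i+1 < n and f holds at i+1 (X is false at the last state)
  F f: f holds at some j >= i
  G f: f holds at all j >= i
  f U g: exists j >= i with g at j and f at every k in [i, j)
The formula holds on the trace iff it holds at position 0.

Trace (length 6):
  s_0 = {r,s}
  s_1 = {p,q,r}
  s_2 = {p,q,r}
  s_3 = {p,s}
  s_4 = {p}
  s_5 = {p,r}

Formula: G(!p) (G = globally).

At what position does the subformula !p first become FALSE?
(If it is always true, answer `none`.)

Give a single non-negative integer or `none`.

s_0={r,s}: !p=True p=False
s_1={p,q,r}: !p=False p=True
s_2={p,q,r}: !p=False p=True
s_3={p,s}: !p=False p=True
s_4={p}: !p=False p=True
s_5={p,r}: !p=False p=True
G(!p) holds globally = False
First violation at position 1.

Answer: 1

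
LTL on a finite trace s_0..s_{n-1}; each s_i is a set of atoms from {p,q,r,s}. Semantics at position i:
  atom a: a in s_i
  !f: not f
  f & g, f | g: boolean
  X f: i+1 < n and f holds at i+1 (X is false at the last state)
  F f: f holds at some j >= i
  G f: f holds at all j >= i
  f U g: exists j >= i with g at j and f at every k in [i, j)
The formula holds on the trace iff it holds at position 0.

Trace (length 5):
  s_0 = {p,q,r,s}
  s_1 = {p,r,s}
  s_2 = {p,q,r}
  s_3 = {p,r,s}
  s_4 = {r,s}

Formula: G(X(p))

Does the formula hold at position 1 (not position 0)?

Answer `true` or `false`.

s_0={p,q,r,s}: G(X(p))=False X(p)=True p=True
s_1={p,r,s}: G(X(p))=False X(p)=True p=True
s_2={p,q,r}: G(X(p))=False X(p)=True p=True
s_3={p,r,s}: G(X(p))=False X(p)=False p=True
s_4={r,s}: G(X(p))=False X(p)=False p=False
Evaluating at position 1: result = False

Answer: false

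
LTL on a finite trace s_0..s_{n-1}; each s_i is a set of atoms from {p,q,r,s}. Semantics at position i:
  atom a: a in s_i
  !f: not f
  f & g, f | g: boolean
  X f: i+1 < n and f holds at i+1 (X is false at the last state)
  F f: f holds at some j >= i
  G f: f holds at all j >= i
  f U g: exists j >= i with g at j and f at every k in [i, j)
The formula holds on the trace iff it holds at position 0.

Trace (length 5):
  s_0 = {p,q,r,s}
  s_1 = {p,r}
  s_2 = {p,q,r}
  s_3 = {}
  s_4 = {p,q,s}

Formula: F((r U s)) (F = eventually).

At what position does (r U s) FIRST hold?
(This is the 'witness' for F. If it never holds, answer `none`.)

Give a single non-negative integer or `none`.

Answer: 0

Derivation:
s_0={p,q,r,s}: (r U s)=True r=True s=True
s_1={p,r}: (r U s)=False r=True s=False
s_2={p,q,r}: (r U s)=False r=True s=False
s_3={}: (r U s)=False r=False s=False
s_4={p,q,s}: (r U s)=True r=False s=True
F((r U s)) holds; first witness at position 0.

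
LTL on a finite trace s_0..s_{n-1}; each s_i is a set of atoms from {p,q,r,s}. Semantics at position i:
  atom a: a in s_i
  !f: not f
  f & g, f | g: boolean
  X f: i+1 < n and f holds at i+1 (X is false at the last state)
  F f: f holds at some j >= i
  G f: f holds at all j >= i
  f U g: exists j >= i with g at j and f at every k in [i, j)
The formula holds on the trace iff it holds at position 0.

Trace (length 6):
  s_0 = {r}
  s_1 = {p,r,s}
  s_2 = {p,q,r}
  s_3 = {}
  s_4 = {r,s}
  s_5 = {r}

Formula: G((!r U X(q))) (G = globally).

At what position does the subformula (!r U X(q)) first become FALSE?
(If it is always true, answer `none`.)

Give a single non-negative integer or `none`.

s_0={r}: (!r U X(q))=False !r=False r=True X(q)=False q=False
s_1={p,r,s}: (!r U X(q))=True !r=False r=True X(q)=True q=False
s_2={p,q,r}: (!r U X(q))=False !r=False r=True X(q)=False q=True
s_3={}: (!r U X(q))=False !r=True r=False X(q)=False q=False
s_4={r,s}: (!r U X(q))=False !r=False r=True X(q)=False q=False
s_5={r}: (!r U X(q))=False !r=False r=True X(q)=False q=False
G((!r U X(q))) holds globally = False
First violation at position 0.

Answer: 0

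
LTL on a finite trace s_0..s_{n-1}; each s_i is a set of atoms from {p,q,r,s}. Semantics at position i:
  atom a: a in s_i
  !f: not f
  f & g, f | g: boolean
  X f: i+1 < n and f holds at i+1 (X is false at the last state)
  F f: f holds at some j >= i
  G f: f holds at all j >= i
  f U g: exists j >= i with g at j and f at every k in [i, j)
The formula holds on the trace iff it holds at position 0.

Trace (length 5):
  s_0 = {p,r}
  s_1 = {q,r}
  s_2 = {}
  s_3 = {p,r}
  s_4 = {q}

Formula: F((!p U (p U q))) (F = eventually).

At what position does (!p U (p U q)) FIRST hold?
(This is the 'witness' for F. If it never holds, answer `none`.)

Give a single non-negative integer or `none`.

Answer: 0

Derivation:
s_0={p,r}: (!p U (p U q))=True !p=False p=True (p U q)=True q=False
s_1={q,r}: (!p U (p U q))=True !p=True p=False (p U q)=True q=True
s_2={}: (!p U (p U q))=True !p=True p=False (p U q)=False q=False
s_3={p,r}: (!p U (p U q))=True !p=False p=True (p U q)=True q=False
s_4={q}: (!p U (p U q))=True !p=True p=False (p U q)=True q=True
F((!p U (p U q))) holds; first witness at position 0.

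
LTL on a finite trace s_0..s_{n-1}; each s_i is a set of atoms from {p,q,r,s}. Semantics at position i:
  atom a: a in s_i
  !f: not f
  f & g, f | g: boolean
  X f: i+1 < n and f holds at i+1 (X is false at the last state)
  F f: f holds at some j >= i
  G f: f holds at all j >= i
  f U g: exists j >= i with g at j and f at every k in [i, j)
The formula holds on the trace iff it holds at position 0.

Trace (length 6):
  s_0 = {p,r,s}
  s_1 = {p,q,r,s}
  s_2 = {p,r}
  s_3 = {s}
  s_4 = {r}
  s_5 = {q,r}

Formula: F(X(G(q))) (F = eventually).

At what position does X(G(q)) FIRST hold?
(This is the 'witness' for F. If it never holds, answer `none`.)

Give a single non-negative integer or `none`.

s_0={p,r,s}: X(G(q))=False G(q)=False q=False
s_1={p,q,r,s}: X(G(q))=False G(q)=False q=True
s_2={p,r}: X(G(q))=False G(q)=False q=False
s_3={s}: X(G(q))=False G(q)=False q=False
s_4={r}: X(G(q))=True G(q)=False q=False
s_5={q,r}: X(G(q))=False G(q)=True q=True
F(X(G(q))) holds; first witness at position 4.

Answer: 4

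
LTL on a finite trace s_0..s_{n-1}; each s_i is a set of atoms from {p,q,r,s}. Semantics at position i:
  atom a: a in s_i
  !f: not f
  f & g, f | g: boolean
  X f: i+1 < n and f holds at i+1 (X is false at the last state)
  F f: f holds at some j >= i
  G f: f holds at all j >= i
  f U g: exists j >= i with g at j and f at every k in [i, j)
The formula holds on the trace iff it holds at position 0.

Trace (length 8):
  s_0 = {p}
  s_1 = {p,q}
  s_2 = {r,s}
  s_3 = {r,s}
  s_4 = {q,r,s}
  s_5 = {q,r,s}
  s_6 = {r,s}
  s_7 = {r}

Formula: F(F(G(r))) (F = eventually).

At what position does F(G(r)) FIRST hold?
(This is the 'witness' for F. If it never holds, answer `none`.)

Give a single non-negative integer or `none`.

Answer: 0

Derivation:
s_0={p}: F(G(r))=True G(r)=False r=False
s_1={p,q}: F(G(r))=True G(r)=False r=False
s_2={r,s}: F(G(r))=True G(r)=True r=True
s_3={r,s}: F(G(r))=True G(r)=True r=True
s_4={q,r,s}: F(G(r))=True G(r)=True r=True
s_5={q,r,s}: F(G(r))=True G(r)=True r=True
s_6={r,s}: F(G(r))=True G(r)=True r=True
s_7={r}: F(G(r))=True G(r)=True r=True
F(F(G(r))) holds; first witness at position 0.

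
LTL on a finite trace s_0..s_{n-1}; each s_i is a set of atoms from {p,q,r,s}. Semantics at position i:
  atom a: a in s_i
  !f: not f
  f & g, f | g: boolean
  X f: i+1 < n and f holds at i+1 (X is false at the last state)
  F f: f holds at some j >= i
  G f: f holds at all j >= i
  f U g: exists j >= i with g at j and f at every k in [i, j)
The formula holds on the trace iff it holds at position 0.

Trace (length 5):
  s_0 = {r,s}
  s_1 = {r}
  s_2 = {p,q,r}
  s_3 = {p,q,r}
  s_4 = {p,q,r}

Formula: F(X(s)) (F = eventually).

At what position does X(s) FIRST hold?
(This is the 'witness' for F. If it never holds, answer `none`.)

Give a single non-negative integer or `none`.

s_0={r,s}: X(s)=False s=True
s_1={r}: X(s)=False s=False
s_2={p,q,r}: X(s)=False s=False
s_3={p,q,r}: X(s)=False s=False
s_4={p,q,r}: X(s)=False s=False
F(X(s)) does not hold (no witness exists).

Answer: none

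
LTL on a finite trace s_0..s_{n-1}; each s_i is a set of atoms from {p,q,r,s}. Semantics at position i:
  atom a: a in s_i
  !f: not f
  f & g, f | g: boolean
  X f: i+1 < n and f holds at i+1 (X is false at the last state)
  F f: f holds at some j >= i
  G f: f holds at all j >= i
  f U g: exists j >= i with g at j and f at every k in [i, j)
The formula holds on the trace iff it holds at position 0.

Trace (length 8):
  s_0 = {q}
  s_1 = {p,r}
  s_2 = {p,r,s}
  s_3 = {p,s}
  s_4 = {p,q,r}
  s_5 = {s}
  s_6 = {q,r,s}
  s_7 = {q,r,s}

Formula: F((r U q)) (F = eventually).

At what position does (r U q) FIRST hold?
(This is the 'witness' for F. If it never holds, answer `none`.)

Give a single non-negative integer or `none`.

s_0={q}: (r U q)=True r=False q=True
s_1={p,r}: (r U q)=False r=True q=False
s_2={p,r,s}: (r U q)=False r=True q=False
s_3={p,s}: (r U q)=False r=False q=False
s_4={p,q,r}: (r U q)=True r=True q=True
s_5={s}: (r U q)=False r=False q=False
s_6={q,r,s}: (r U q)=True r=True q=True
s_7={q,r,s}: (r U q)=True r=True q=True
F((r U q)) holds; first witness at position 0.

Answer: 0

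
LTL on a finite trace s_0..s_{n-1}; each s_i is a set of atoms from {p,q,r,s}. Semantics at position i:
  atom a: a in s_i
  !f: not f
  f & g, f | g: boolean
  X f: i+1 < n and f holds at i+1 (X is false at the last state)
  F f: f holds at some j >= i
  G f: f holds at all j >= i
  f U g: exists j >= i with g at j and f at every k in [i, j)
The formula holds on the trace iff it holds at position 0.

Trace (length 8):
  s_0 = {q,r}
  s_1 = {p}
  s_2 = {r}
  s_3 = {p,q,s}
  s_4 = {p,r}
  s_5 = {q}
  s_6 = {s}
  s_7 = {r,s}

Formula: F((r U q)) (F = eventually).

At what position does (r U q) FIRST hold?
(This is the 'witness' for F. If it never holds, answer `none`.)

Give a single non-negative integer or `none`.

Answer: 0

Derivation:
s_0={q,r}: (r U q)=True r=True q=True
s_1={p}: (r U q)=False r=False q=False
s_2={r}: (r U q)=True r=True q=False
s_3={p,q,s}: (r U q)=True r=False q=True
s_4={p,r}: (r U q)=True r=True q=False
s_5={q}: (r U q)=True r=False q=True
s_6={s}: (r U q)=False r=False q=False
s_7={r,s}: (r U q)=False r=True q=False
F((r U q)) holds; first witness at position 0.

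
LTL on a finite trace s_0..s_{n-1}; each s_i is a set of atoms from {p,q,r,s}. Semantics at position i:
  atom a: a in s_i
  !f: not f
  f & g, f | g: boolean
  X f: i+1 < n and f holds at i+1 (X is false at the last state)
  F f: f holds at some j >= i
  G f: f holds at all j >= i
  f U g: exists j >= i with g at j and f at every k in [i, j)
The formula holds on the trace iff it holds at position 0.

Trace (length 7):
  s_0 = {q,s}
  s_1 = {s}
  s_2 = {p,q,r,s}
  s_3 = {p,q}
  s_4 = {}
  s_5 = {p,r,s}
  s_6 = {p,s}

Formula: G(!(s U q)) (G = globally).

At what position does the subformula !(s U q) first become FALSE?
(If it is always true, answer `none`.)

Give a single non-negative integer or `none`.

Answer: 0

Derivation:
s_0={q,s}: !(s U q)=False (s U q)=True s=True q=True
s_1={s}: !(s U q)=False (s U q)=True s=True q=False
s_2={p,q,r,s}: !(s U q)=False (s U q)=True s=True q=True
s_3={p,q}: !(s U q)=False (s U q)=True s=False q=True
s_4={}: !(s U q)=True (s U q)=False s=False q=False
s_5={p,r,s}: !(s U q)=True (s U q)=False s=True q=False
s_6={p,s}: !(s U q)=True (s U q)=False s=True q=False
G(!(s U q)) holds globally = False
First violation at position 0.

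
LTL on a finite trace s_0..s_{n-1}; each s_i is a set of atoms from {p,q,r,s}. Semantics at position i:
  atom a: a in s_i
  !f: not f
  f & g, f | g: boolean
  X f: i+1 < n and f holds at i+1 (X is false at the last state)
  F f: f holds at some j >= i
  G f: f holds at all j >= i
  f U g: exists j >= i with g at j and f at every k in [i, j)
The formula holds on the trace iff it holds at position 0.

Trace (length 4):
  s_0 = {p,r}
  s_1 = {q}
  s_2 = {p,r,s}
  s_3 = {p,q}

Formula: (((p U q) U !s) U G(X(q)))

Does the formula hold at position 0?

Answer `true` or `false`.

s_0={p,r}: (((p U q) U !s) U G(X(q)))=False ((p U q) U !s)=True (p U q)=True p=True q=False !s=True s=False G(X(q))=False X(q)=True
s_1={q}: (((p U q) U !s) U G(X(q)))=False ((p U q) U !s)=True (p U q)=True p=False q=True !s=True s=False G(X(q))=False X(q)=False
s_2={p,r,s}: (((p U q) U !s) U G(X(q)))=False ((p U q) U !s)=True (p U q)=True p=True q=False !s=False s=True G(X(q))=False X(q)=True
s_3={p,q}: (((p U q) U !s) U G(X(q)))=False ((p U q) U !s)=True (p U q)=True p=True q=True !s=True s=False G(X(q))=False X(q)=False

Answer: false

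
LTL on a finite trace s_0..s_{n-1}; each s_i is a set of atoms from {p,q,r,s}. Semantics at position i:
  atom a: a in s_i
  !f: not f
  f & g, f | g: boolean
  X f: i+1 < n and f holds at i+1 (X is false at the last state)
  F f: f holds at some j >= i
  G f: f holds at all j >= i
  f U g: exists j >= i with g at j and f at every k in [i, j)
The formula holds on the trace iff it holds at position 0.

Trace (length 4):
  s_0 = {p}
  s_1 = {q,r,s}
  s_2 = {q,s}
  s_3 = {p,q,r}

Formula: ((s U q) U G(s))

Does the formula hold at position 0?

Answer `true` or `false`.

s_0={p}: ((s U q) U G(s))=False (s U q)=False s=False q=False G(s)=False
s_1={q,r,s}: ((s U q) U G(s))=False (s U q)=True s=True q=True G(s)=False
s_2={q,s}: ((s U q) U G(s))=False (s U q)=True s=True q=True G(s)=False
s_3={p,q,r}: ((s U q) U G(s))=False (s U q)=True s=False q=True G(s)=False

Answer: false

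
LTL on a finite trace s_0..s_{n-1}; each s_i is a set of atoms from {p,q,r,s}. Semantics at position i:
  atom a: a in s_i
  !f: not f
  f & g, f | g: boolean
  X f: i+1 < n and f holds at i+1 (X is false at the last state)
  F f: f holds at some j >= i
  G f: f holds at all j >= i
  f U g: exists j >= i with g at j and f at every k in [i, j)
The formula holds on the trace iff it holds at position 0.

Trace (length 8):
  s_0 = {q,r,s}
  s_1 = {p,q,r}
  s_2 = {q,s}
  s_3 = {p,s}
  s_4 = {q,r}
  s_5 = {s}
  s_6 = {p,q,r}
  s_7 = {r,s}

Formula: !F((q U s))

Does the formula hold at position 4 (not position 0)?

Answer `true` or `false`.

Answer: false

Derivation:
s_0={q,r,s}: !F((q U s))=False F((q U s))=True (q U s)=True q=True s=True
s_1={p,q,r}: !F((q U s))=False F((q U s))=True (q U s)=True q=True s=False
s_2={q,s}: !F((q U s))=False F((q U s))=True (q U s)=True q=True s=True
s_3={p,s}: !F((q U s))=False F((q U s))=True (q U s)=True q=False s=True
s_4={q,r}: !F((q U s))=False F((q U s))=True (q U s)=True q=True s=False
s_5={s}: !F((q U s))=False F((q U s))=True (q U s)=True q=False s=True
s_6={p,q,r}: !F((q U s))=False F((q U s))=True (q U s)=True q=True s=False
s_7={r,s}: !F((q U s))=False F((q U s))=True (q U s)=True q=False s=True
Evaluating at position 4: result = False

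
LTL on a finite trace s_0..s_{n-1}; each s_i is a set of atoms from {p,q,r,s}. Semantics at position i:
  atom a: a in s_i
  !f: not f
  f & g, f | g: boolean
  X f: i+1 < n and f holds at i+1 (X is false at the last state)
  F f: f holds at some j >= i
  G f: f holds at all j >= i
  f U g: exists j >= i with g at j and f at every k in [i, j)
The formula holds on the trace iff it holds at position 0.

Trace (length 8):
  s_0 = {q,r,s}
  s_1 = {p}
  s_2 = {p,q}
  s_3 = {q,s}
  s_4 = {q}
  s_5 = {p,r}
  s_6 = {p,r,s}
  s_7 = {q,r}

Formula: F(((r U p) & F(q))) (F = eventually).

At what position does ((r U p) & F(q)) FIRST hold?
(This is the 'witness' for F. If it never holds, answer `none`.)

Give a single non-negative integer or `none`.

Answer: 0

Derivation:
s_0={q,r,s}: ((r U p) & F(q))=True (r U p)=True r=True p=False F(q)=True q=True
s_1={p}: ((r U p) & F(q))=True (r U p)=True r=False p=True F(q)=True q=False
s_2={p,q}: ((r U p) & F(q))=True (r U p)=True r=False p=True F(q)=True q=True
s_3={q,s}: ((r U p) & F(q))=False (r U p)=False r=False p=False F(q)=True q=True
s_4={q}: ((r U p) & F(q))=False (r U p)=False r=False p=False F(q)=True q=True
s_5={p,r}: ((r U p) & F(q))=True (r U p)=True r=True p=True F(q)=True q=False
s_6={p,r,s}: ((r U p) & F(q))=True (r U p)=True r=True p=True F(q)=True q=False
s_7={q,r}: ((r U p) & F(q))=False (r U p)=False r=True p=False F(q)=True q=True
F(((r U p) & F(q))) holds; first witness at position 0.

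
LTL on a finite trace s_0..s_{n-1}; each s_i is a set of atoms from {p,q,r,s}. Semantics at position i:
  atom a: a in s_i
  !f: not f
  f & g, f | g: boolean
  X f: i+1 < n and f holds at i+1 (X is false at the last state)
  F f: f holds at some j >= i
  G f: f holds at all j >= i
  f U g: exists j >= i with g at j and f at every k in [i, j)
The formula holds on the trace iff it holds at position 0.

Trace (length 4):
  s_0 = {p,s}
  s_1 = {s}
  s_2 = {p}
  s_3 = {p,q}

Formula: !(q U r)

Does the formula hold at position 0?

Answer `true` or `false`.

s_0={p,s}: !(q U r)=True (q U r)=False q=False r=False
s_1={s}: !(q U r)=True (q U r)=False q=False r=False
s_2={p}: !(q U r)=True (q U r)=False q=False r=False
s_3={p,q}: !(q U r)=True (q U r)=False q=True r=False

Answer: true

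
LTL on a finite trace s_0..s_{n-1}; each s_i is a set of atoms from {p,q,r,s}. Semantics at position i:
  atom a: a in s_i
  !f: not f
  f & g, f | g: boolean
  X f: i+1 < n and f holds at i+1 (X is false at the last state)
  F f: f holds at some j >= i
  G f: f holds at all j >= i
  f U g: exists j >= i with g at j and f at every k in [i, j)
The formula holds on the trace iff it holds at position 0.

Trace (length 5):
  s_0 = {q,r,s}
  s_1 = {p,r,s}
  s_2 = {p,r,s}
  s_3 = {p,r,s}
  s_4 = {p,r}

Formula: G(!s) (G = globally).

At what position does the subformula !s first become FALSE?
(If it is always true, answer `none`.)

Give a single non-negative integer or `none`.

s_0={q,r,s}: !s=False s=True
s_1={p,r,s}: !s=False s=True
s_2={p,r,s}: !s=False s=True
s_3={p,r,s}: !s=False s=True
s_4={p,r}: !s=True s=False
G(!s) holds globally = False
First violation at position 0.

Answer: 0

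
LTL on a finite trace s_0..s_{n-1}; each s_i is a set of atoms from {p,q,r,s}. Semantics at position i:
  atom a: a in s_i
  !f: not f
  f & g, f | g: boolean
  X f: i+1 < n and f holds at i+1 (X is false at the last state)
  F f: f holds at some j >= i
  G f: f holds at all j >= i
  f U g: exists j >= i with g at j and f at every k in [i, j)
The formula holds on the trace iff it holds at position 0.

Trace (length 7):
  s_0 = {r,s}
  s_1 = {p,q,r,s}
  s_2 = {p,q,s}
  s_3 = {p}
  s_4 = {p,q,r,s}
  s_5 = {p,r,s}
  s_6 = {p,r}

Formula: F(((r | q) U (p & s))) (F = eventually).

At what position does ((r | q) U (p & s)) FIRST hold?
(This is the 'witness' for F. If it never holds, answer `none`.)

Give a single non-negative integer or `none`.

s_0={r,s}: ((r | q) U (p & s))=True (r | q)=True r=True q=False (p & s)=False p=False s=True
s_1={p,q,r,s}: ((r | q) U (p & s))=True (r | q)=True r=True q=True (p & s)=True p=True s=True
s_2={p,q,s}: ((r | q) U (p & s))=True (r | q)=True r=False q=True (p & s)=True p=True s=True
s_3={p}: ((r | q) U (p & s))=False (r | q)=False r=False q=False (p & s)=False p=True s=False
s_4={p,q,r,s}: ((r | q) U (p & s))=True (r | q)=True r=True q=True (p & s)=True p=True s=True
s_5={p,r,s}: ((r | q) U (p & s))=True (r | q)=True r=True q=False (p & s)=True p=True s=True
s_6={p,r}: ((r | q) U (p & s))=False (r | q)=True r=True q=False (p & s)=False p=True s=False
F(((r | q) U (p & s))) holds; first witness at position 0.

Answer: 0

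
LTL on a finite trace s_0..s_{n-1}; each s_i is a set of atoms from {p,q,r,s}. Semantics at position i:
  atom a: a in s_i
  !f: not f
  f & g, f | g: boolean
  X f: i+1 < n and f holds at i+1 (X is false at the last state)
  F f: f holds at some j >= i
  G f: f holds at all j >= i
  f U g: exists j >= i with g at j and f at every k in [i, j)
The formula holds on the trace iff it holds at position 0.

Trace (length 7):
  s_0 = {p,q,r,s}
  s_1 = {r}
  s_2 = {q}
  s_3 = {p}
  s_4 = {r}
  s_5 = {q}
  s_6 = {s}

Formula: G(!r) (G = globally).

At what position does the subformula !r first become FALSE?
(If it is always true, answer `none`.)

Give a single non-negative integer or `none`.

Answer: 0

Derivation:
s_0={p,q,r,s}: !r=False r=True
s_1={r}: !r=False r=True
s_2={q}: !r=True r=False
s_3={p}: !r=True r=False
s_4={r}: !r=False r=True
s_5={q}: !r=True r=False
s_6={s}: !r=True r=False
G(!r) holds globally = False
First violation at position 0.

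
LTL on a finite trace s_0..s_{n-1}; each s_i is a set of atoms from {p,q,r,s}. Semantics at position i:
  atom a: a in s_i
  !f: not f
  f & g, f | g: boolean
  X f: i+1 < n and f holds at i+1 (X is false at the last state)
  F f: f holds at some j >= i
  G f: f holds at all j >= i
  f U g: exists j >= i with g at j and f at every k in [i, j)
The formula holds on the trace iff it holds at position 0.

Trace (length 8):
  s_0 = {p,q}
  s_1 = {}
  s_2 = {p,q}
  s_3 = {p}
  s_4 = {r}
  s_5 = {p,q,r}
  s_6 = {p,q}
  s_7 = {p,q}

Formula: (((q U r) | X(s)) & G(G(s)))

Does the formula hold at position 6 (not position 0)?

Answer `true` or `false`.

s_0={p,q}: (((q U r) | X(s)) & G(G(s)))=False ((q U r) | X(s))=False (q U r)=False q=True r=False X(s)=False s=False G(G(s))=False G(s)=False
s_1={}: (((q U r) | X(s)) & G(G(s)))=False ((q U r) | X(s))=False (q U r)=False q=False r=False X(s)=False s=False G(G(s))=False G(s)=False
s_2={p,q}: (((q U r) | X(s)) & G(G(s)))=False ((q U r) | X(s))=False (q U r)=False q=True r=False X(s)=False s=False G(G(s))=False G(s)=False
s_3={p}: (((q U r) | X(s)) & G(G(s)))=False ((q U r) | X(s))=False (q U r)=False q=False r=False X(s)=False s=False G(G(s))=False G(s)=False
s_4={r}: (((q U r) | X(s)) & G(G(s)))=False ((q U r) | X(s))=True (q U r)=True q=False r=True X(s)=False s=False G(G(s))=False G(s)=False
s_5={p,q,r}: (((q U r) | X(s)) & G(G(s)))=False ((q U r) | X(s))=True (q U r)=True q=True r=True X(s)=False s=False G(G(s))=False G(s)=False
s_6={p,q}: (((q U r) | X(s)) & G(G(s)))=False ((q U r) | X(s))=False (q U r)=False q=True r=False X(s)=False s=False G(G(s))=False G(s)=False
s_7={p,q}: (((q U r) | X(s)) & G(G(s)))=False ((q U r) | X(s))=False (q U r)=False q=True r=False X(s)=False s=False G(G(s))=False G(s)=False
Evaluating at position 6: result = False

Answer: false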